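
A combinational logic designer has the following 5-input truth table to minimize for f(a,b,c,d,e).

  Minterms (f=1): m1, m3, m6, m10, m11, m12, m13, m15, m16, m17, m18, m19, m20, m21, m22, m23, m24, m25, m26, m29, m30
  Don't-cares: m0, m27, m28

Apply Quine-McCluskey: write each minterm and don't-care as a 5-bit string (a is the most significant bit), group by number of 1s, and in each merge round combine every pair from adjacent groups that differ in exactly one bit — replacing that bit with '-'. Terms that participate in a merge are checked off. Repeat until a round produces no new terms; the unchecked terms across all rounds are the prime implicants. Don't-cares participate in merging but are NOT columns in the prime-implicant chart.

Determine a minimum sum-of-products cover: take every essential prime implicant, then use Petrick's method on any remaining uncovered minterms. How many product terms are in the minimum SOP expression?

8

[col 0] 00000*, 00001*, 00011*, 00110*, 01010*, 01011*, 01100*, 01101*, 01111*, 10000*, 10001*, 10010*, 10011*, 10100*, 10101*, 10110*, 10111*, 11000*, 11001*, 11010*, 11011*, 11100*, 11101*, 11110*
[col 1] -0000*, -0001*, -0011*, -0110, -1010*, -1011*, -1100*, -1101*, 0-011*, 000-1*, 0000-*, 01-11, 0101-*, 011-1, 0110-*, 1-000*, 1-001*, 1-010*, 1-011*, 1-100*, 1-101*, 1-110*, 10-00*, 10-01*, 10-10*, 10-11*, 100-0*, 100-1*, 1000-*, 1001-*, 101-0*, 101-1*, 1010-*, 1011-*, 11-00*, 11-01*, 11-10*, 110-0*, 110-1*, 1100-*, 1101-*, 111-0*, 1110-*
[col 2] --011, -00-1, -000-, -101-, -110-, 1--00*, 1--01*, 1--10*, 1-0-0*, 1-0-1*, 1-00-*, 1-01-*, 1-1-0*, 1-10-*, 10--0*, 10--1*, 10-0-*, 10-1-*, 100--*, 101--*, 11--0*, 11-0-*, 110--*
[col 3] 1---0, 1--0-, 1-0--, 10---
Prime implicants: --011, -00-1, -000-, -0110, -101-, -110-, 01-11, 011-1, 1---0, 1--0-, 1-0--, 10---
PI chart (minterm → PIs covering it):
  1 | -00-1,-000-
  3 | --011,-00-1
  6 | -0110  (sole → essential)
  10 | -101-  (sole → essential)
  11 | --011,-101-,01-11
  12 | -110-  (sole → essential)
  13 | -110-,011-1
  15 | 01-11,011-1
  16 | -000-,1---0,1--0-,1-0--,10---
  17 | -00-1,-000-,1--0-,1-0--,10---
  18 | 1---0,1-0--,10---
  19 | --011,-00-1,1-0--,10---
  20 | 1---0,1--0-,10---
  21 | 1--0-,10---
  22 | -0110,1---0,10---
  23 | 10---  (sole → essential)
  24 | 1---0,1--0-,1-0--
  25 | 1--0-,1-0--
  26 | -101-,1---0,1-0--
  29 | -110-,1--0-
  30 | 1---0  (sole → essential)
Essential prime implicants: -0110, -101-, -110-, 1---0, 10---
Petrick residual → -00-1, 01-11, 1--0-
Minimum SOP uses 8 PIs: b'c'e + b'cde' + bc'd + bcd' + a'bde + ae' + ad' + ab'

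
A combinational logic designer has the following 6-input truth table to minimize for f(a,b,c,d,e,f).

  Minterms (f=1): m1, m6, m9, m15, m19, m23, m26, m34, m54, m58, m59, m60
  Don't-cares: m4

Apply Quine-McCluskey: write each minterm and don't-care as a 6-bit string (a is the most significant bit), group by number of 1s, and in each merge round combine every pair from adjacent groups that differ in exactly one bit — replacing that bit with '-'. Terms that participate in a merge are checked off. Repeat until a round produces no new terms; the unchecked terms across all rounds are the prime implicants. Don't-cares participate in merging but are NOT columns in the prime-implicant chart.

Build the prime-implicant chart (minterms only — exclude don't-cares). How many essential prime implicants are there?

9

size-2^0 implicants → 000001(✓)  000100(✓)  000110(✓)  001001(✓)  001111  010011(✓)  010111(✓)  011010(✓)  100010  110110  111010(✓)  111011(✓)  111100
size-2^1 implicants → -11010  00-001  0001-0  010-11  11101-
Unchecked terms (primes): -11010, 00-001, 0001-0, 001111, 010-11, 100010, 110110, 11101-, 111100
Minterm coverage:
  m1 ⊆ 00-001 [E]
  m6 ⊆ 0001-0 [E]
  m9 ⊆ 00-001 [E]
  m15 ⊆ 001111 [E]
  m19 ⊆ 010-11 [E]
  m23 ⊆ 010-11 [E]
  m26 ⊆ -11010 [E]
  m34 ⊆ 100010 [E]
  m54 ⊆ 110110 [E]
  m58 ⊆ -11010,11101-
  m59 ⊆ 11101- [E]
  m60 ⊆ 111100 [E]
E = {-11010, 00-001, 0001-0, 001111, 010-11, 100010, 110110, 11101-, 111100}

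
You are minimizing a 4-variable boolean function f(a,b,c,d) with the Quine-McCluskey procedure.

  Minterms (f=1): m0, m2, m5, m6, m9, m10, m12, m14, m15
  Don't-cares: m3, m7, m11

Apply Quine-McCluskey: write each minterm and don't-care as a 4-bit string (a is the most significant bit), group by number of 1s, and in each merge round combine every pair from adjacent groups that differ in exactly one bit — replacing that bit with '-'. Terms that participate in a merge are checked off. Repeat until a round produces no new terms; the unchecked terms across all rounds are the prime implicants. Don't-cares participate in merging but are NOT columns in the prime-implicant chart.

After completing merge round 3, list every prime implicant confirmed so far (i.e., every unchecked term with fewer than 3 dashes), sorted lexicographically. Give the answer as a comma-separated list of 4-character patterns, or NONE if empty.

00-0, 01-1, 10-1, 11-0

size-2^0 implicants → 0000(✓)  0010(✓)  0011(✓)  0101(✓)  0110(✓)  0111(✓)  1001(✓)  1010(✓)  1011(✓)  1100(✓)  1110(✓)  1111(✓)
size-2^1 implicants → -010(✓)  -011(✓)  -110(✓)  -111(✓)  0-10(✓)  0-11(✓)  00-0  001-(✓)  01-1  011-(✓)  1-10(✓)  1-11(✓)  10-1  101-(✓)  11-0  111-(✓)
size-2^2 implicants → --10(✓)  --11(✓)  -01-(✓)  -11-(✓)  0-1-(✓)  1-1-(✓)
size-2^3 implicants → --1-
Unchecked terms (primes): --1-, 00-0, 01-1, 10-1, 11-0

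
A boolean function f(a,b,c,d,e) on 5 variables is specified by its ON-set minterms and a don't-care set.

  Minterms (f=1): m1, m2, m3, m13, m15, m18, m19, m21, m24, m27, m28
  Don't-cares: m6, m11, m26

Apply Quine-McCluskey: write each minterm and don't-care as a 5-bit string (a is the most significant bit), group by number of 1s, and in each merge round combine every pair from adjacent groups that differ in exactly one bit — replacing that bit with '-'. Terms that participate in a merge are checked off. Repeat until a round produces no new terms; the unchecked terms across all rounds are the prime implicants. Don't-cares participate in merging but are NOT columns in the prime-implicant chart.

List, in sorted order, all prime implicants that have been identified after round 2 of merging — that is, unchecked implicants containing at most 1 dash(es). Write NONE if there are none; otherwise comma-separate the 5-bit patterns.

00-10, 000-1, 01-11, 011-1, 10101, 11-00, 110-0

Round 0: 00001✓ 00010✓ 00011✓ 00110✓ 01011✓ 01101✓ 01111✓ 10010✓ 10011✓ 10101 11000✓ 11010✓ 11011✓ 11100✓
Round 1: -0010✓ -0011✓ -1011✓ 0-011✓ 00-10 000-1 0001-✓ 01-11 011-1 1-010✓ 1-011✓ 1001-✓ 11-00 110-0 1101-✓
Round 2: --011 -001- 1-01-
PIs = {--011, -001-, 00-10, 000-1, 01-11, 011-1, 1-01-, 10101, 11-00, 110-0}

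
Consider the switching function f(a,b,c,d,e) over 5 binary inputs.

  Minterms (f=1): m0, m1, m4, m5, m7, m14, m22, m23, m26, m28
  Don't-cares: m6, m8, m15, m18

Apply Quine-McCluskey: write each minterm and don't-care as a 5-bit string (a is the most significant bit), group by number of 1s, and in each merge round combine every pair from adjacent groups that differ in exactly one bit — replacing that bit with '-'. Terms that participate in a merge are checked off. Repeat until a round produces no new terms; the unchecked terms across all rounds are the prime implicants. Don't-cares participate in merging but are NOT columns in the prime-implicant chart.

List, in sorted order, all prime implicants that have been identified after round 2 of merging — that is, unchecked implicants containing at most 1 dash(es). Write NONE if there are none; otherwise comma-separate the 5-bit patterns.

size-2^0 implicants → 00000(✓)  00001(✓)  00100(✓)  00101(✓)  00110(✓)  00111(✓)  01000(✓)  01110(✓)  01111(✓)  10010(✓)  10110(✓)  10111(✓)  11010(✓)  11100
size-2^1 implicants → -0110(✓)  -0111(✓)  0-000  0-110(✓)  0-111(✓)  00-00(✓)  00-01(✓)  0000-(✓)  001-0(✓)  001-1(✓)  0010-(✓)  0011-(✓)  0111-(✓)  1-010  10-10  1011-(✓)
size-2^2 implicants → -011-  0-11-  00-0-  001--
Unchecked terms (primes): -011-, 0-000, 0-11-, 00-0-, 001--, 1-010, 10-10, 11100

0-000, 1-010, 10-10, 11100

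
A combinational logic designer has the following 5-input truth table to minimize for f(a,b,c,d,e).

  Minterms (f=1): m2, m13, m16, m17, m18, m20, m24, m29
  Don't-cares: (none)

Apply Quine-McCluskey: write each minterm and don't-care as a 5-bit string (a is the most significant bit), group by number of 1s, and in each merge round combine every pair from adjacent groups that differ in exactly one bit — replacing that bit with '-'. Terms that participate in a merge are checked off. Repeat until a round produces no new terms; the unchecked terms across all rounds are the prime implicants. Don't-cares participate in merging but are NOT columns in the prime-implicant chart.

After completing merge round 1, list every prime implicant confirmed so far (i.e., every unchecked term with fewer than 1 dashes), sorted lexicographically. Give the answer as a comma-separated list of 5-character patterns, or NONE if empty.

[col 0] 00010*, 01101*, 10000*, 10001*, 10010*, 10100*, 11000*, 11101*
[col 1] -0010, -1101, 1-000, 10-00, 100-0, 1000-
Prime implicants: -0010, -1101, 1-000, 10-00, 100-0, 1000-

NONE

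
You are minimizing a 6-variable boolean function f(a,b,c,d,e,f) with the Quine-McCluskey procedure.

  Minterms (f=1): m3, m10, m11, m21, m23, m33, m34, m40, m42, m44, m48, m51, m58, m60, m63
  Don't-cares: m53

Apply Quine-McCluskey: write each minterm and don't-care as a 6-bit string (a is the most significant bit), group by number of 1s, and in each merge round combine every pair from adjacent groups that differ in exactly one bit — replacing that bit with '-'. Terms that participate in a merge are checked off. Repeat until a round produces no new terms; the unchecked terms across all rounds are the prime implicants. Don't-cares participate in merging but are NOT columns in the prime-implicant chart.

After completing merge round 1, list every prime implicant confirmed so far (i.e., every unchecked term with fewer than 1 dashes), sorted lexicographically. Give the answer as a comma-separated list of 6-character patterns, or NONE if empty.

100001, 110000, 110011, 111111

Round 0: 000011✓ 001010✓ 001011✓ 010101✓ 010111✓ 100001 100010✓ 101000✓ 101010✓ 101100✓ 110000 110011 110101✓ 111010✓ 111100✓ 111111
Round 1: -01010 -10101 00-011 00101- 0101-1 1-1010 1-1100 10-010 101-00 1010-0
PIs = {-01010, -10101, 00-011, 00101-, 0101-1, 1-1010, 1-1100, 10-010, 100001, 101-00, 1010-0, 110000, 110011, 111111}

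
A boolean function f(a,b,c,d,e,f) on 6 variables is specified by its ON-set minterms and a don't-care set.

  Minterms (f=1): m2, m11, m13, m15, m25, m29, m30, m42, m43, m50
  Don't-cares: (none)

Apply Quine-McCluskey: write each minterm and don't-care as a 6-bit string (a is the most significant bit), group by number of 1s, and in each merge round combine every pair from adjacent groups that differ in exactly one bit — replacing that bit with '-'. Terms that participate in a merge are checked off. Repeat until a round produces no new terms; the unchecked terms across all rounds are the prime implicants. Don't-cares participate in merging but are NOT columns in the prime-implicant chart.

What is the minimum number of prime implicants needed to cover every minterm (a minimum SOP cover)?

7

[col 0] 000010, 001011*, 001101*, 001111*, 011001*, 011101*, 011110, 101010*, 101011*, 110010
[col 1] -01011, 0-1101, 001-11, 0011-1, 011-01, 10101-
Prime implicants: -01011, 0-1101, 000010, 001-11, 0011-1, 011-01, 011110, 10101-, 110010
PI chart (minterm → PIs covering it):
  2 | 000010  (sole → essential)
  11 | -01011,001-11
  13 | 0-1101,0011-1
  15 | 001-11,0011-1
  25 | 011-01  (sole → essential)
  29 | 0-1101,011-01
  30 | 011110  (sole → essential)
  42 | 10101-  (sole → essential)
  43 | -01011,10101-
  50 | 110010  (sole → essential)
Essential prime implicants: 000010, 011-01, 011110, 10101-, 110010
Petrick residual → -01011, 0011-1
Minimum SOP uses 7 PIs: b'cd'ef + a'b'c'd'ef' + a'b'cdf + a'bce'f + a'bcdef' + ab'cd'e + abc'd'ef'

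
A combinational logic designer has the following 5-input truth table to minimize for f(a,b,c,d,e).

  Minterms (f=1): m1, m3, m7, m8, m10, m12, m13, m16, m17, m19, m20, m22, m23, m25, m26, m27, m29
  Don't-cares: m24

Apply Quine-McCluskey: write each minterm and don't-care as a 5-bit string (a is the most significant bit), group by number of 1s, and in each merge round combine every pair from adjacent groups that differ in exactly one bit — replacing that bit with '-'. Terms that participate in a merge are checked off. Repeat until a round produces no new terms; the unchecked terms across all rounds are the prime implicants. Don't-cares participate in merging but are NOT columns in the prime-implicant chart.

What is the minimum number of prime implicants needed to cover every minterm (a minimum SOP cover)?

8

[col 0] 00001*, 00011*, 00111*, 01000*, 01010*, 01100*, 01101*, 10000*, 10001*, 10011*, 10100*, 10110*, 10111*, 11000*, 11001*, 11010*, 11011*, 11101*
[col 1] -0001*, -0011*, -0111*, -1000*, -1010*, -1101, 00-11*, 000-1*, 01-00, 010-0*, 0110-, 1-000*, 1-001*, 1-011*, 10-00, 10-11*, 100-1*, 1000-*, 101-0, 1011-, 11-01, 110-0*, 110-1*, 1100-*, 1101-*
[col 2] -0-11, -00-1, -10-0, 1-0-1, 1-00-, 110--
Prime implicants: -0-11, -00-1, -10-0, -1101, 01-00, 0110-, 1-0-1, 1-00-, 10-00, 101-0, 1011-, 11-01, 110--
PI chart (minterm → PIs covering it):
  1 | -00-1  (sole → essential)
  3 | -0-11,-00-1
  7 | -0-11  (sole → essential)
  8 | -10-0,01-00
  10 | -10-0  (sole → essential)
  12 | 01-00,0110-
  13 | -1101,0110-
  16 | 1-00-,10-00
  17 | -00-1,1-0-1,1-00-
  19 | -0-11,-00-1,1-0-1
  20 | 10-00,101-0
  22 | 101-0,1011-
  23 | -0-11,1011-
  25 | 1-0-1,1-00-,11-01,110--
  26 | -10-0,110--
  27 | 1-0-1,110--
  29 | -1101,11-01
Essential prime implicants: -0-11, -00-1, -10-0
Petrick residual → -1101, 01-00, 1-0-1, 1-00-, 101-0
Minimum SOP uses 8 PIs: b'de + b'c'e + bc'e' + bcd'e + a'bd'e' + ac'e + ac'd' + ab'ce'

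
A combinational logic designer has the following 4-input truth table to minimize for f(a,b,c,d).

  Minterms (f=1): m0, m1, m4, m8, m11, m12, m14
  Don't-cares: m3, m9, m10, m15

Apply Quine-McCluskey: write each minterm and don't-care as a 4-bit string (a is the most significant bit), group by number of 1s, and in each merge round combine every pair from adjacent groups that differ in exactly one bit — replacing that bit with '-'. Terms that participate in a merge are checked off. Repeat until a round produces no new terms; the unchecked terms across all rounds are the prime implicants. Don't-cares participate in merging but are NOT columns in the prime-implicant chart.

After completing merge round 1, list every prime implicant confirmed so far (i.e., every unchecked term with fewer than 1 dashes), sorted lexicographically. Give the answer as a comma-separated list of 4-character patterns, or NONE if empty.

[col 0] 0000*, 0001*, 0011*, 0100*, 1000*, 1001*, 1010*, 1011*, 1100*, 1110*, 1111*
[col 1] -000*, -001*, -011*, -100*, 0-00*, 00-1*, 000-*, 1-00*, 1-10*, 1-11*, 10-0*, 10-1*, 100-*, 101-*, 11-0*, 111-*
[col 2] --00, -0-1, -00-, 1--0, 1-1-, 10--
Prime implicants: --00, -0-1, -00-, 1--0, 1-1-, 10--

NONE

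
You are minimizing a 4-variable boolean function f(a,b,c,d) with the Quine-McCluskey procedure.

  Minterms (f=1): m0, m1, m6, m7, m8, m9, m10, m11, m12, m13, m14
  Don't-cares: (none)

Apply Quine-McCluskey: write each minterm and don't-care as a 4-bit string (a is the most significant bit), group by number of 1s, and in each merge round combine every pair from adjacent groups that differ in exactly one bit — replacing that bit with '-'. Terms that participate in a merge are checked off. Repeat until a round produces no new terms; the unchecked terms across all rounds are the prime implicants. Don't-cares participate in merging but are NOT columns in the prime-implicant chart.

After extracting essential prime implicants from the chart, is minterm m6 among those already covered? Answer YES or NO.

YES

size-2^0 implicants → 0000(✓)  0001(✓)  0110(✓)  0111(✓)  1000(✓)  1001(✓)  1010(✓)  1011(✓)  1100(✓)  1101(✓)  1110(✓)
size-2^1 implicants → -000(✓)  -001(✓)  -110  000-(✓)  011-  1-00(✓)  1-01(✓)  1-10(✓)  10-0(✓)  10-1(✓)  100-(✓)  101-(✓)  11-0(✓)  110-(✓)
size-2^2 implicants → -00-  1--0  1-0-  10--
Unchecked terms (primes): -00-, -110, 011-, 1--0, 1-0-, 10--
Minterm coverage:
  m0 ⊆ -00- [E]
  m1 ⊆ -00- [E]
  m6 ⊆ -110,011-
  m7 ⊆ 011- [E]
  m8 ⊆ -00-,1--0,1-0-,10--
  m9 ⊆ -00-,1-0-,10--
  m10 ⊆ 1--0,10--
  m11 ⊆ 10-- [E]
  m12 ⊆ 1--0,1-0-
  m13 ⊆ 1-0- [E]
  m14 ⊆ -110,1--0
E = {-00-, 011-, 1-0-, 10--}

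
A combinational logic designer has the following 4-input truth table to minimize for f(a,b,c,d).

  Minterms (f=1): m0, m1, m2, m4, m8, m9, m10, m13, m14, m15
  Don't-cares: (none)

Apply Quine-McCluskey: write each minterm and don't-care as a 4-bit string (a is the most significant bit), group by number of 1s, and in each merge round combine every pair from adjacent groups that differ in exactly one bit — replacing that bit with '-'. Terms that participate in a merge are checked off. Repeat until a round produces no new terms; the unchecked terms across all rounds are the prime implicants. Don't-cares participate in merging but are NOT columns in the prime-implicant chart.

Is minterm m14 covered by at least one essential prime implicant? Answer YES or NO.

size-2^0 implicants → 0000(✓)  0001(✓)  0010(✓)  0100(✓)  1000(✓)  1001(✓)  1010(✓)  1101(✓)  1110(✓)  1111(✓)
size-2^1 implicants → -000(✓)  -001(✓)  -010(✓)  0-00  00-0(✓)  000-(✓)  1-01  1-10  10-0(✓)  100-(✓)  11-1  111-
size-2^2 implicants → -0-0  -00-
Unchecked terms (primes): -0-0, -00-, 0-00, 1-01, 1-10, 11-1, 111-
Minterm coverage:
  m0 ⊆ -0-0,-00-,0-00
  m1 ⊆ -00- [E]
  m2 ⊆ -0-0 [E]
  m4 ⊆ 0-00 [E]
  m8 ⊆ -0-0,-00-
  m9 ⊆ -00-,1-01
  m10 ⊆ -0-0,1-10
  m13 ⊆ 1-01,11-1
  m14 ⊆ 1-10,111-
  m15 ⊆ 11-1,111-
E = {-0-0, -00-, 0-00}

NO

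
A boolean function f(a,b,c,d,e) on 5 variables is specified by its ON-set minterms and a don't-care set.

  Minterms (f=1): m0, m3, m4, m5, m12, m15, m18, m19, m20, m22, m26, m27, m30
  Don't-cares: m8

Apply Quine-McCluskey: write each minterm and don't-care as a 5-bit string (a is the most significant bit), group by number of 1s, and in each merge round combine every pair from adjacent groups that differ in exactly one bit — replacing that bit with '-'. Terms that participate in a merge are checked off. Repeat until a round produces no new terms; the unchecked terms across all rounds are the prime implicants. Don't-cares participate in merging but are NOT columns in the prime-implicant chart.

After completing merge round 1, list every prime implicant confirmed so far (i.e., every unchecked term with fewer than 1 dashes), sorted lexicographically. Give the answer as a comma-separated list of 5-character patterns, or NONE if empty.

[col 0] 00000*, 00011*, 00100*, 00101*, 01000*, 01100*, 01111, 10010*, 10011*, 10100*, 10110*, 11010*, 11011*, 11110*
[col 1] -0011, -0100, 0-000*, 0-100*, 00-00*, 0010-, 01-00*, 1-010*, 1-011*, 1-110*, 10-10*, 1001-*, 101-0, 11-10*, 1101-*
[col 2] 0--00, 1--10, 1-01-
Prime implicants: -0011, -0100, 0--00, 0010-, 01111, 1--10, 1-01-, 101-0

01111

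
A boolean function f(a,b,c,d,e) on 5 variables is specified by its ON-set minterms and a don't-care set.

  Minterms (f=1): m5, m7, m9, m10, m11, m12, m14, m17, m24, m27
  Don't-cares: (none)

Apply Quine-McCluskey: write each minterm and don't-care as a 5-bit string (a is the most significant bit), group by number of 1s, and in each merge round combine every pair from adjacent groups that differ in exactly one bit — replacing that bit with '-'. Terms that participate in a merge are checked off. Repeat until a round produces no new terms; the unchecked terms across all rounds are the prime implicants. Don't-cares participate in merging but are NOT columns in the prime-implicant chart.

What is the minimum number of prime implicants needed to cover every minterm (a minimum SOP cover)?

Round 0: 00101✓ 00111✓ 01001✓ 01010✓ 01011✓ 01100✓ 01110✓ 10001 11000 11011✓
Round 1: -1011 001-1 01-10 010-1 0101- 011-0
PIs = {-1011, 001-1, 01-10, 010-1, 0101-, 011-0, 10001, 11000}
Coverage chart:
  m5: 001-1 ←essential
  m7: 001-1 ←essential
  m9: 010-1 ←essential
  m10: 01-10,0101-
  m11: -1011,010-1,0101-
  m12: 011-0 ←essential
  m14: 01-10,011-0
  m17: 10001 ←essential
  m24: 11000 ←essential
  m27: -1011 ←essential
Essential: -1011, 001-1, 010-1, 011-0, 10001, 11000
Petrick residual → 01-10
Min cover (7 terms): bc'de + a'b'ce + a'bde' + a'bc'e + a'bce' + ab'c'd'e + abc'd'e'

7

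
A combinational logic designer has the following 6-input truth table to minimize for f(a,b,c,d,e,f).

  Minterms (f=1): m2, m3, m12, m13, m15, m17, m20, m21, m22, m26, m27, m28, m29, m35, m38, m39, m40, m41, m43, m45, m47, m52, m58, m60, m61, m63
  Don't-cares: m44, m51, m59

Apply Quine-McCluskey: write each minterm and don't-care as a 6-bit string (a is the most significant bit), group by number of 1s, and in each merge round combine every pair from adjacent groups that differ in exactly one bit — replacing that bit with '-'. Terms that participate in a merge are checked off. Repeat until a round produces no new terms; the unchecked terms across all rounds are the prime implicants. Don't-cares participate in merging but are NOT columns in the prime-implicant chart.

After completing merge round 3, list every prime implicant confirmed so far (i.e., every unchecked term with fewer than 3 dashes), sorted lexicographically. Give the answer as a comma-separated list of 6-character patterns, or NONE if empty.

-00011, -011-1, -1-100, -1101-, 00001-, 01-10-, 010-01, 0101-0, 1--011, 1-1-11, 1-11-1, 10--11, 10011-, 101--1, 101-0-

size-2^0 implicants → 000010(✓)  000011(✓)  001100(✓)  001101(✓)  001111(✓)  010001(✓)  010100(✓)  010101(✓)  010110(✓)  011010(✓)  011011(✓)  011100(✓)  011101(✓)  100011(✓)  100110(✓)  100111(✓)  101000(✓)  101001(✓)  101011(✓)  101100(✓)  101101(✓)  101111(✓)  110011(✓)  110100(✓)  111010(✓)  111011(✓)  111100(✓)  111101(✓)  111111(✓)
size-2^1 implicants → -00011  -01100(✓)  -01101(✓)  -01111(✓)  -10100(✓)  -11010(✓)  -11011(✓)  -11100(✓)  -11101(✓)  0-1100(✓)  0-1101(✓)  00001-  0011-1(✓)  00110-(✓)  01-100(✓)  01-101(✓)  010-01  0101-0  01010-(✓)  01101-(✓)  01110-(✓)  1-0011(✓)  1-1011(✓)  1-1100(✓)  1-1101(✓)  1-1111(✓)  10-011(✓)  10-111(✓)  100-11(✓)  10011-  101-00(✓)  101-01(✓)  101-11(✓)  1010-1(✓)  10100-(✓)  1011-1(✓)  10110-(✓)  11-011(✓)  11-100(✓)  111-11(✓)  11101-(✓)  1111-1(✓)  11110-(✓)
size-2^2 implicants → --1100(✓)  --1101(✓)  -011-1  -0110-(✓)  -1-100  -1101-  -1110-(✓)  0-110-(✓)  01-10-  1--011  1-1-11  1-11-1  1-110-(✓)  10--11  101--1  101-0-
size-2^3 implicants → --110-
Unchecked terms (primes): --110-, -00011, -011-1, -1-100, -1101-, 00001-, 01-10-, 010-01, 0101-0, 1--011, 1-1-11, 1-11-1, 10--11, 10011-, 101--1, 101-0-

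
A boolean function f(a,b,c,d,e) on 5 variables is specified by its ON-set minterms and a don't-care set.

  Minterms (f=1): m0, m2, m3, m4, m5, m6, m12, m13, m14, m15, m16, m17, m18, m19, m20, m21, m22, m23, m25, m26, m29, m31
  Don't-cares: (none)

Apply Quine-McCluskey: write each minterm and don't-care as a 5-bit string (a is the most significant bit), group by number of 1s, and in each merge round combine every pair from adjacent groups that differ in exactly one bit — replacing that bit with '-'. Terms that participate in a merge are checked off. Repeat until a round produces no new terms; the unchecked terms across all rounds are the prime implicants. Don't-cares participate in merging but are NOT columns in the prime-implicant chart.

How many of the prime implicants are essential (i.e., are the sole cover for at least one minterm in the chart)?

Round 0: 00000✓ 00010✓ 00011✓ 00100✓ 00101✓ 00110✓ 01100✓ 01101✓ 01110✓ 01111✓ 10000✓ 10001✓ 10010✓ 10011✓ 10100✓ 10101✓ 10110✓ 10111✓ 11001✓ 11010✓ 11101✓ 11111✓
Round 1: -0000✓ -0010✓ -0011✓ -0100✓ -0101✓ -0110✓ -1101✓ -1111✓ 0-100✓ 0-101✓ 0-110✓ 00-00✓ 00-10✓ 000-0✓ 0001-✓ 001-0✓ 0010-✓ 011-0✓ 011-1✓ 0110-✓ 0111-✓ 1-001✓ 1-010 1-101✓ 1-111✓ 10-00✓ 10-01✓ 10-10✓ 10-11✓ 100-0✓ 100-1✓ 1000-✓ 1001-✓ 101-0✓ 101-1✓ 1010-✓ 1011-✓ 11-01✓ 111-1✓
Round 2: --101 -0-00✓ -0-10✓ -00-0✓ -001- -01-0✓ -010- -11-1 0-1-0 0-10- 00--0✓ 011-- 1--01 1-1-1 10--0✓ 10--1✓ 10-0-✓ 10-1-✓ 100--✓ 101--✓
Round 3: -0--0 10---
PIs = {--101, -0--0, -001-, -010-, -11-1, 0-1-0, 0-10-, 011--, 1--01, 1-010, 1-1-1, 10---}
Coverage chart:
  m0: -0--0 ←essential
  m2: -0--0,-001-
  m3: -001- ←essential
  m4: -0--0,-010-,0-1-0,0-10-
  m5: --101,-010-,0-10-
  m6: -0--0,0-1-0
  m12: 0-1-0,0-10-,011--
  m13: --101,-11-1,0-10-,011--
  m14: 0-1-0,011--
  m15: -11-1,011--
  m16: -0--0,10---
  m17: 1--01,10---
  m18: -0--0,-001-,1-010,10---
  m19: -001-,10---
  m20: -0--0,-010-,10---
  m21: --101,-010-,1--01,1-1-1,10---
  m22: -0--0,10---
  m23: 1-1-1,10---
  m25: 1--01 ←essential
  m26: 1-010 ←essential
  m29: --101,-11-1,1--01,1-1-1
  m31: -11-1,1-1-1
Essential: -0--0, -001-, 1--01, 1-010

4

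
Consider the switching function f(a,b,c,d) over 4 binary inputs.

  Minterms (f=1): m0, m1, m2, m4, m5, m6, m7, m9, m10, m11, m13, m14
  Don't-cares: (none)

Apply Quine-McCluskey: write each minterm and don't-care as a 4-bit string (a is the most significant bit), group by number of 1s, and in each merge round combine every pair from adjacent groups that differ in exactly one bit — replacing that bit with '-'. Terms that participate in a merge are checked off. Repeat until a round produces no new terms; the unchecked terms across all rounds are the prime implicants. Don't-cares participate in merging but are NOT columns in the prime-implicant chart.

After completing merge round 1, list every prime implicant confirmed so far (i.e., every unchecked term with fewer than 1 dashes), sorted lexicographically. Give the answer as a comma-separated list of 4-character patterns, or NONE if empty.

[col 0] 0000*, 0001*, 0010*, 0100*, 0101*, 0110*, 0111*, 1001*, 1010*, 1011*, 1101*, 1110*
[col 1] -001*, -010*, -101*, -110*, 0-00*, 0-01*, 0-10*, 00-0*, 000-*, 01-0*, 01-1*, 010-*, 011-*, 1-01*, 1-10*, 10-1, 101-
[col 2] --01, --10, 0--0, 0-0-, 01--
Prime implicants: --01, --10, 0--0, 0-0-, 01--, 10-1, 101-

NONE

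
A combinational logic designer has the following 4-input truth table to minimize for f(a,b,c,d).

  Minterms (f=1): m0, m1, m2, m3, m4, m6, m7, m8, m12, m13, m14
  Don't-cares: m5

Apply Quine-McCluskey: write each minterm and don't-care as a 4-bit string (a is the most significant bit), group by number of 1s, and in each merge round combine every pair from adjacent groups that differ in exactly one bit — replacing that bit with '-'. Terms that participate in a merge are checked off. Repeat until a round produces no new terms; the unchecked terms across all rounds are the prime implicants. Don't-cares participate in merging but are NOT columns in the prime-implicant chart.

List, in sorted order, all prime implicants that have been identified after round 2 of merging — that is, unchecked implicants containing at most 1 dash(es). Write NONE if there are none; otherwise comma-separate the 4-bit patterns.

size-2^0 implicants → 0000(✓)  0001(✓)  0010(✓)  0011(✓)  0100(✓)  0101(✓)  0110(✓)  0111(✓)  1000(✓)  1100(✓)  1101(✓)  1110(✓)
size-2^1 implicants → -000(✓)  -100(✓)  -101(✓)  -110(✓)  0-00(✓)  0-01(✓)  0-10(✓)  0-11(✓)  00-0(✓)  00-1(✓)  000-(✓)  001-(✓)  01-0(✓)  01-1(✓)  010-(✓)  011-(✓)  1-00(✓)  11-0(✓)  110-(✓)
size-2^2 implicants → --00  -1-0  -10-  0--0(✓)  0--1(✓)  0-0-(✓)  0-1-(✓)  00--(✓)  01--(✓)
size-2^3 implicants → 0---
Unchecked terms (primes): --00, -1-0, -10-, 0---

NONE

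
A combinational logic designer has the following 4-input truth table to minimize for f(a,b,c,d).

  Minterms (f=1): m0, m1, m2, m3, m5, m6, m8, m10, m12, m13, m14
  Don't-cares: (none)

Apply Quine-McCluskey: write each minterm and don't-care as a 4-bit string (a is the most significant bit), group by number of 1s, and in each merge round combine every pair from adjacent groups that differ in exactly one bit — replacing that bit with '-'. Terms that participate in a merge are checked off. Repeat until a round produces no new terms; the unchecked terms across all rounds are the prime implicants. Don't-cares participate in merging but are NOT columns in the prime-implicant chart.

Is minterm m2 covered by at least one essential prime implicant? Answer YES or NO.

YES

[col 0] 0000*, 0001*, 0010*, 0011*, 0101*, 0110*, 1000*, 1010*, 1100*, 1101*, 1110*
[col 1] -000*, -010*, -101, -110*, 0-01, 0-10*, 00-0*, 00-1*, 000-*, 001-*, 1-00*, 1-10*, 10-0*, 11-0*, 110-
[col 2] --10, -0-0, 00--, 1--0
Prime implicants: --10, -0-0, -101, 0-01, 00--, 1--0, 110-
PI chart (minterm → PIs covering it):
  0 | -0-0,00--
  1 | 0-01,00--
  2 | --10,-0-0,00--
  3 | 00--  (sole → essential)
  5 | -101,0-01
  6 | --10  (sole → essential)
  8 | -0-0,1--0
  10 | --10,-0-0,1--0
  12 | 1--0,110-
  13 | -101,110-
  14 | --10,1--0
Essential prime implicants: --10, 00--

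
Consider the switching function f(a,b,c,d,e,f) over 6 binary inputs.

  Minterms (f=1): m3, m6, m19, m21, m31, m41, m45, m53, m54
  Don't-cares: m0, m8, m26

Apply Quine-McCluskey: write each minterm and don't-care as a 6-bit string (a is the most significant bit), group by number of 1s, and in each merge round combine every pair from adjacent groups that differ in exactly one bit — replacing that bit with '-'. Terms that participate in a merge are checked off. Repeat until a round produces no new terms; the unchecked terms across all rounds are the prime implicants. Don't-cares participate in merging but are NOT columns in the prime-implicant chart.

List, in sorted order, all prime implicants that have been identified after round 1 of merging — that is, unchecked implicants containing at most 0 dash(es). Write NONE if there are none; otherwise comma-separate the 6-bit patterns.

000110, 011010, 011111, 110110

size-2^0 implicants → 000000(✓)  000011(✓)  000110  001000(✓)  010011(✓)  010101(✓)  011010  011111  101001(✓)  101101(✓)  110101(✓)  110110
size-2^1 implicants → -10101  0-0011  00-000  101-01
Unchecked terms (primes): -10101, 0-0011, 00-000, 000110, 011010, 011111, 101-01, 110110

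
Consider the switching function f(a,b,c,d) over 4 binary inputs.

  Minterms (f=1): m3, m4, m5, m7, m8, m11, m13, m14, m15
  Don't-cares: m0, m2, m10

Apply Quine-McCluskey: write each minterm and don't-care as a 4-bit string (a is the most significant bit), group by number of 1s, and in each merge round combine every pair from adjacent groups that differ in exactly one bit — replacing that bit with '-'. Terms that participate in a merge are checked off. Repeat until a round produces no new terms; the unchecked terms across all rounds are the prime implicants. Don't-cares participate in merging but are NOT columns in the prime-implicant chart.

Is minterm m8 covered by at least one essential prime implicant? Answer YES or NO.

YES

size-2^0 implicants → 0000(✓)  0010(✓)  0011(✓)  0100(✓)  0101(✓)  0111(✓)  1000(✓)  1010(✓)  1011(✓)  1101(✓)  1110(✓)  1111(✓)
size-2^1 implicants → -000(✓)  -010(✓)  -011(✓)  -101(✓)  -111(✓)  0-00  0-11(✓)  00-0(✓)  001-(✓)  01-1(✓)  010-  1-10(✓)  1-11(✓)  10-0(✓)  101-(✓)  11-1(✓)  111-(✓)
size-2^2 implicants → --11  -0-0  -01-  -1-1  1-1-
Unchecked terms (primes): --11, -0-0, -01-, -1-1, 0-00, 010-, 1-1-
Minterm coverage:
  m3 ⊆ --11,-01-
  m4 ⊆ 0-00,010-
  m5 ⊆ -1-1,010-
  m7 ⊆ --11,-1-1
  m8 ⊆ -0-0 [E]
  m11 ⊆ --11,-01-,1-1-
  m13 ⊆ -1-1 [E]
  m14 ⊆ 1-1- [E]
  m15 ⊆ --11,-1-1,1-1-
E = {-0-0, -1-1, 1-1-}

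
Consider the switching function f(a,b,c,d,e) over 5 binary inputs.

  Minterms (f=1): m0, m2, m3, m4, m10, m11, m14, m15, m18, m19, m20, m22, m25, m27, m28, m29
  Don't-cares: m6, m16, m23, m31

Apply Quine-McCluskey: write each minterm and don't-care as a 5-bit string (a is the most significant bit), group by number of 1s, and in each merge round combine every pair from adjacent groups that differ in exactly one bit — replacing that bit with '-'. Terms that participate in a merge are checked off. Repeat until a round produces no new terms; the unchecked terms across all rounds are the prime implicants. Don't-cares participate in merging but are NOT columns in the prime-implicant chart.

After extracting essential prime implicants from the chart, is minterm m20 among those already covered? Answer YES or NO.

YES

[col 0] 00000*, 00010*, 00011*, 00100*, 00110*, 01010*, 01011*, 01110*, 01111*, 10000*, 10010*, 10011*, 10100*, 10110*, 10111*, 11001*, 11011*, 11100*, 11101*, 11111*
[col 1] -0000*, -0010*, -0011*, -0100*, -0110*, -1011*, -1111*, 0-010*, 0-011*, 0-110*, 00-00*, 00-10*, 000-0*, 0001-*, 001-0*, 01-10*, 01-11*, 0101-*, 0111-*, 1-011*, 1-100, 1-111*, 10-00*, 10-10*, 10-11*, 100-0*, 1001-*, 101-0*, 1011-*, 11-01*, 11-11*, 110-1*, 111-1*, 1110-
[col 2] --011, -0-00*, -0-10*, -00-0*, -001-, -01-0*, -1-11, 0--10, 0-01-, 00--0*, 01-1-, 1--11, 10--0*, 10-1-, 11--1
[col 3] -0--0
Prime implicants: --011, -0--0, -001-, -1-11, 0--10, 0-01-, 01-1-, 1--11, 1-100, 10-1-, 11--1, 1110-
PI chart (minterm → PIs covering it):
  0 | -0--0  (sole → essential)
  2 | -0--0,-001-,0--10,0-01-
  3 | --011,-001-,0-01-
  4 | -0--0  (sole → essential)
  10 | 0--10,0-01-,01-1-
  11 | --011,-1-11,0-01-,01-1-
  14 | 0--10,01-1-
  15 | -1-11,01-1-
  18 | -0--0,-001-,10-1-
  19 | --011,-001-,1--11,10-1-
  20 | -0--0,1-100
  22 | -0--0,10-1-
  25 | 11--1  (sole → essential)
  27 | --011,-1-11,1--11,11--1
  28 | 1-100,1110-
  29 | 11--1,1110-
Essential prime implicants: -0--0, 11--1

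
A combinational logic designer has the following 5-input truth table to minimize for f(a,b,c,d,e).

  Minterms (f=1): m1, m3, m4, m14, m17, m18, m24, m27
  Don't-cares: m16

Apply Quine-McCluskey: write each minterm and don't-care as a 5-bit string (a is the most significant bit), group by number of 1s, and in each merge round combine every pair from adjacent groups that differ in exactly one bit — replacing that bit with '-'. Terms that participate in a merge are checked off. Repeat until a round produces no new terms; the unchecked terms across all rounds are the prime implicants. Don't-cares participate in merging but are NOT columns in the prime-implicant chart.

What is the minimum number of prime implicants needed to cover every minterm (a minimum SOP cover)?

Round 0: 00001✓ 00011✓ 00100 01110 10000✓ 10001✓ 10010✓ 11000✓ 11011
Round 1: -0001 000-1 1-000 100-0 1000-
PIs = {-0001, 000-1, 00100, 01110, 1-000, 100-0, 1000-, 11011}
Coverage chart:
  m1: -0001,000-1
  m3: 000-1 ←essential
  m4: 00100 ←essential
  m14: 01110 ←essential
  m17: -0001,1000-
  m18: 100-0 ←essential
  m24: 1-000 ←essential
  m27: 11011 ←essential
Essential: 000-1, 00100, 01110, 1-000, 100-0, 11011
Petrick residual → -0001
Min cover (7 terms): b'c'd'e + a'b'c'e + a'b'cd'e' + a'bcde' + ac'd'e' + ab'c'e' + abc'de

7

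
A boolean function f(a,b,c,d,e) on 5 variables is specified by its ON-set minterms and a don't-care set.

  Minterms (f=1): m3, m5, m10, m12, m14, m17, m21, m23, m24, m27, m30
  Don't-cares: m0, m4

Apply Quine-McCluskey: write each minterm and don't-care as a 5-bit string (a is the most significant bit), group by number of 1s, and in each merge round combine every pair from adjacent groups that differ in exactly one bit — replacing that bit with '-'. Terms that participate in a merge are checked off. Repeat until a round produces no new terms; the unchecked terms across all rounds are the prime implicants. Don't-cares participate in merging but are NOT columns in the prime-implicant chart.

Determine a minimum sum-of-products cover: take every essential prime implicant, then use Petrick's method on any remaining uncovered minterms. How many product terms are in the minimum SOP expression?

size-2^0 implicants → 00000(✓)  00011  00100(✓)  00101(✓)  01010(✓)  01100(✓)  01110(✓)  10001(✓)  10101(✓)  10111(✓)  11000  11011  11110(✓)
size-2^1 implicants → -0101  -1110  0-100  00-00  0010-  01-10  011-0  10-01  101-1
Unchecked terms (primes): -0101, -1110, 0-100, 00-00, 00011, 0010-, 01-10, 011-0, 10-01, 101-1, 11000, 11011
Minterm coverage:
  m3 ⊆ 00011 [E]
  m5 ⊆ -0101,0010-
  m10 ⊆ 01-10 [E]
  m12 ⊆ 0-100,011-0
  m14 ⊆ -1110,01-10,011-0
  m17 ⊆ 10-01 [E]
  m21 ⊆ -0101,10-01,101-1
  m23 ⊆ 101-1 [E]
  m24 ⊆ 11000 [E]
  m27 ⊆ 11011 [E]
  m30 ⊆ -1110 [E]
E = {-1110, 00011, 01-10, 10-01, 101-1, 11000, 11011}
Petrick residual → -0101, 0-100
Cover = b'cd'e + bcde' + a'cd'e' + a'b'c'de + a'bde' + ab'd'e + ab'ce + abc'd'e' + abc'de  |cover|=9

9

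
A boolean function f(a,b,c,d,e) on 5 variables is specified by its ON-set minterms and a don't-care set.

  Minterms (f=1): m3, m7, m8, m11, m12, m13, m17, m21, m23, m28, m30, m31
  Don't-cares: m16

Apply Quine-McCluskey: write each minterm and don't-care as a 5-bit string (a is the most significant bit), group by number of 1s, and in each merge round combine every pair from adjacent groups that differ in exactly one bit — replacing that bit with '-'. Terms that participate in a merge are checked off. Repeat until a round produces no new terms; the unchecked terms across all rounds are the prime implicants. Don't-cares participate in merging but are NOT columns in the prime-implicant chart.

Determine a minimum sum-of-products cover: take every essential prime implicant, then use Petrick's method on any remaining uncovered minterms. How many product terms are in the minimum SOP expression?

7

size-2^0 implicants → 00011(✓)  00111(✓)  01000(✓)  01011(✓)  01100(✓)  01101(✓)  10000(✓)  10001(✓)  10101(✓)  10111(✓)  11100(✓)  11110(✓)  11111(✓)
size-2^1 implicants → -0111  -1100  0-011  00-11  01-00  0110-  1-111  10-01  1000-  101-1  111-0  1111-
Unchecked terms (primes): -0111, -1100, 0-011, 00-11, 01-00, 0110-, 1-111, 10-01, 1000-, 101-1, 111-0, 1111-
Minterm coverage:
  m3 ⊆ 0-011,00-11
  m7 ⊆ -0111,00-11
  m8 ⊆ 01-00 [E]
  m11 ⊆ 0-011 [E]
  m12 ⊆ -1100,01-00,0110-
  m13 ⊆ 0110- [E]
  m17 ⊆ 10-01,1000-
  m21 ⊆ 10-01,101-1
  m23 ⊆ -0111,1-111,101-1
  m28 ⊆ -1100,111-0
  m30 ⊆ 111-0,1111-
  m31 ⊆ 1-111,1111-
E = {0-011, 01-00, 0110-}
Petrick residual → -0111, -1100, 10-01, 1111-
Cover = b'cde + bcd'e' + a'c'de + a'bd'e' + a'bcd' + ab'd'e + abcd  |cover|=7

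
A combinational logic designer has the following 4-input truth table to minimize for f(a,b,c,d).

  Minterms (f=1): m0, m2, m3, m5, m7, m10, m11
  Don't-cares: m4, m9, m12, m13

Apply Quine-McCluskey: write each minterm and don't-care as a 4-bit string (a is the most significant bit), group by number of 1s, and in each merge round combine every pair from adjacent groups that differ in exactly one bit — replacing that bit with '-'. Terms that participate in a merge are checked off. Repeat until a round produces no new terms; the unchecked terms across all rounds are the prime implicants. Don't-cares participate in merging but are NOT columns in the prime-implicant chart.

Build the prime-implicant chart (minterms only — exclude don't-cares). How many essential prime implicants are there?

Round 0: 0000✓ 0010✓ 0011✓ 0100✓ 0101✓ 0111✓ 1001✓ 1010✓ 1011✓ 1100✓ 1101✓
Round 1: -010✓ -011✓ -100✓ -101✓ 0-00 0-11 00-0 001-✓ 01-1 010-✓ 1-01 10-1 101-✓ 110-✓
Round 2: -01- -10-
PIs = {-01-, -10-, 0-00, 0-11, 00-0, 01-1, 1-01, 10-1}
Coverage chart:
  m0: 0-00,00-0
  m2: -01-,00-0
  m3: -01-,0-11
  m5: -10-,01-1
  m7: 0-11,01-1
  m10: -01- ←essential
  m11: -01-,10-1
Essential: -01-

1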